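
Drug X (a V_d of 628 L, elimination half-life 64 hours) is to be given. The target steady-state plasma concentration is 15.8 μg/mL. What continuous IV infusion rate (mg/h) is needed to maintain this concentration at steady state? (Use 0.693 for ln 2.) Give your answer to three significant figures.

CL = 0.693 × Vd / t½ = 0.693 × 628.0 / 64 = 6.800 L/h
Infusion rate = CL × Css = 6.800 × 15.8 = 107.4 mg/h

107 mg/h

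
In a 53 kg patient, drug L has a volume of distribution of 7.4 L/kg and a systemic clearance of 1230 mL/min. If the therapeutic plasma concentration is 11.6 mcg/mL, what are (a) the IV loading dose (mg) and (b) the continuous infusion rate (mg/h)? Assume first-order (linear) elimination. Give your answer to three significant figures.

(a) 4550 mg; (b) 856 mg/h

Vd(total) = 53 kg × 7.4 L/kg = 392.2 L
LD = Vd · C_target = 392.2 × 11.6 = 4550 mg
CL = 1230 mL/min × 60/1000 = 73.80 L/h
Infusion rate = 73.80 L/h × 11.6 mg/L = 856.1 mg/h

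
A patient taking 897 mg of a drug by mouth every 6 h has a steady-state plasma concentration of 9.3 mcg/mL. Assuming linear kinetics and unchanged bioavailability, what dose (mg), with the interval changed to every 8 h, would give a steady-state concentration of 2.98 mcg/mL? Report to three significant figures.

383 mg

For first-order elimination, Css ∝ F·D/(CL·τ); F and CL are unchanged, so Css ∝ D/τ.
D₂ = D₁ × (Css,target / Css,current) × (τ₂/τ₁) = 897 × (2.98/9.3) × (8/6) = 383.2 mg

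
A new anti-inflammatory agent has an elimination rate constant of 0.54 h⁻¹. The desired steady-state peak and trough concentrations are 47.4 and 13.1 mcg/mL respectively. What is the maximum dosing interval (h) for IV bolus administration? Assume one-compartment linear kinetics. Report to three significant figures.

2.38 h

Between IV bolus doses, concentration decays as C = C₀·e^(−kτ), so C_peak/C_trough = e^(kτ).
τ_max = ln(C_peak/C_trough) / k = ln(47.4/13.1) / 0.5400 = 1.286 / 0.5400 = 2.381 h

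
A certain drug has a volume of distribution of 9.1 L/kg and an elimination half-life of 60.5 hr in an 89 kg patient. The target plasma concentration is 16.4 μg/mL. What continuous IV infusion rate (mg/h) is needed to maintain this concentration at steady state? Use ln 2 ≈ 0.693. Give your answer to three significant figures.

Vd = 9.1 L/kg × 89 kg = 809.9 L
CL = ln 2 · Vd / t½ = 0.693 × 809.9 / 60.5 = 9.277 L/h
Infusion rate = CL × Css = 9.277 × 16.4 = 152.1 mg/h

152 mg/h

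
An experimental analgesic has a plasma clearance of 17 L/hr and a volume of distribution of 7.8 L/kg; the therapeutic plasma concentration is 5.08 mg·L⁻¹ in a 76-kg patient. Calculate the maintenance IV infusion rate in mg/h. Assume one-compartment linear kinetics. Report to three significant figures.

Maintenance depends on clearance, not Vd — rate in must match rate out.
Rate = CL × Css = 17.00 × 5.08 = 86.36 mg/h

86.4 mg/h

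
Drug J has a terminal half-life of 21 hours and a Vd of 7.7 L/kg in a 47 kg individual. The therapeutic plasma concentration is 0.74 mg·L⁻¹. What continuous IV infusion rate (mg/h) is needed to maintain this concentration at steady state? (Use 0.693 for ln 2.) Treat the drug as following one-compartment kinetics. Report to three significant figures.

Total Vd = 7.7 × 47 = 361.9 L
CL = ln 2 · Vd / t½ = 0.693 × 361.9 / 21 = 11.94 L/h
Infusion rate = CL × Css = 11.94 × 0.74 = 8.836 mg/h

8.84 mg/h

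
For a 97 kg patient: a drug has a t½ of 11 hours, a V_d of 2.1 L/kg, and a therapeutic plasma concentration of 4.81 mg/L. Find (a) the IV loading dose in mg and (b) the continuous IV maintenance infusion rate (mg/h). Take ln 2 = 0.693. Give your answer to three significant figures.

Vd(total) = 97 kg × 2.1 L/kg = 203.7 L
LD = Vd × C = 203.7 × 4.81 = 979.8 mg
CL = 0.693 × Vd / t½ = 0.693 × 203.7 / 11 = 12.83 L/h
Infusion rate = CL × Css = 12.83 × 4.81 = 61.71 mg/h

(a) 980 mg; (b) 61.7 mg/h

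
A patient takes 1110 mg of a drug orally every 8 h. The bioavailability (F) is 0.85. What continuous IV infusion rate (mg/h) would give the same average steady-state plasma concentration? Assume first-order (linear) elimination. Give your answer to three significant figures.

118 mg/h

Equivalent systemic input: infusion rate = F·D/τ.
Rate = 0.85 × 1110 / 8 = 117.9 mg/h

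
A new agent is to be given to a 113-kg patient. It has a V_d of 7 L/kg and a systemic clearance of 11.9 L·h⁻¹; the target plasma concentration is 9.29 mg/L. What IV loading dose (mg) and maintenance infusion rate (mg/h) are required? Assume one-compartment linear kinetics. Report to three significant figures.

(a) 7350 mg; (b) 111 mg/h

Vd(total) = 113 kg × 7 L/kg = 791.0 L
Loading: fill Vd to C_target → 791.0 L × 9.29 mg/L = 7348 mg
Maintenance infusion rate = CL × Css = 11.90 × 9.29 = 110.6 mg/h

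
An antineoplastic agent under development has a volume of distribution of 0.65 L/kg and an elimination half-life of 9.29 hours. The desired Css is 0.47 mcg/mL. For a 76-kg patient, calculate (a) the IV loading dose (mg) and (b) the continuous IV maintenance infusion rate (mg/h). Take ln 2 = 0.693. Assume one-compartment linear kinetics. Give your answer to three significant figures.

Vd = 0.65 L/kg × 76 kg = 49.40 L
LD = Vd × C = 49.40 × 0.47 = 23.22 mg
CL = 0.693 × Vd / t½ = 0.693 × 49.40 / 9.29 = 3.685 L/h
Infusion rate = CL × Css = 3.685 × 0.47 = 1.732 mg/h

(a) 23.2 mg; (b) 1.73 mg/h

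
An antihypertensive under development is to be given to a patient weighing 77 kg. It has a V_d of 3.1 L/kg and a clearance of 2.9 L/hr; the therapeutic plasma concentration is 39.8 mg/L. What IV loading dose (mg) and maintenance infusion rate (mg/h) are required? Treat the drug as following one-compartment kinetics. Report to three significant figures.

(a) 9500 mg; (b) 115 mg/h

Total Vd = 3.1 × 77 = 238.7 L
Loading: fill Vd to C_target → 238.7 L × 39.8 mg/L = 9500 mg
Maintenance: replace elimination → rate = CL × Css = 2.900 × 39.8 = 115.4 mg/h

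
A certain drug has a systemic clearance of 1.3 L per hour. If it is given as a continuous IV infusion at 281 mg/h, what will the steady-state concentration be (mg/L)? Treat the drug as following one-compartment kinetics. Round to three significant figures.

216 mg/L

Css = rate / CL = 281 / 1.300 = 216.2 mg/L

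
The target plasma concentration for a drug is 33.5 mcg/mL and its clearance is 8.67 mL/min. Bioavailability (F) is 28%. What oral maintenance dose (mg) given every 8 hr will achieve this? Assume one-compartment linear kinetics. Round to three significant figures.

CL = 8.67 mL/min × 60/1000 = 0.5202 L/h
D = CL × Css × τ / F = 0.5202 × 33.5 × 8 / 0.28 = 497.9 mg

498 mg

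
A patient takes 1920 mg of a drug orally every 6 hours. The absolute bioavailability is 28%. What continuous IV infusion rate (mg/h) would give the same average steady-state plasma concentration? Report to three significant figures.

89.6 mg/h

Equivalent systemic input: infusion rate = F·D/τ.
Rate = 0.28 × 1920 / 6 = 89.60 mg/h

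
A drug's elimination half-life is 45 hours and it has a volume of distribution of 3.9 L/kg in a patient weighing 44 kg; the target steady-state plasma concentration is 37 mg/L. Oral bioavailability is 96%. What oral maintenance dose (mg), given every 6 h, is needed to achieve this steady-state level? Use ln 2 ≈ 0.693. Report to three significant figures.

Vd(total) = 44 kg × 3.9 L/kg = 171.6 L
CL = 0.693 × Vd / t½ = 0.693 × 171.6 / 45 = 2.643 L/h
D = CL × Css × τ / F = 2.643 × 37 × 6 / 0.96 = 611.2 mg

611 mg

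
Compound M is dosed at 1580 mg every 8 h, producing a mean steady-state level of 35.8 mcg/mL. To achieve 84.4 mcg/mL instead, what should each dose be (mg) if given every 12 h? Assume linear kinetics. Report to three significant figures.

For first-order elimination, Css ∝ F·D/(CL·τ); F and CL are unchanged, so Css ∝ D/τ.
D₂ = D₁ × (Css,target / Css,current) × (τ₂/τ₁) = 1580 × (84.4/35.8) × (12/8) = 5587 mg

5590 mg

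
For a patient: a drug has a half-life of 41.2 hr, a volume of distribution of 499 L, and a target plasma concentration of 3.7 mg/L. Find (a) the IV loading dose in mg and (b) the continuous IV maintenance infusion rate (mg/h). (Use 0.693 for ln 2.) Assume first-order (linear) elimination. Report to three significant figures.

LD = Vd × C = 499.0 × 3.7 = 1846 mg
CL = 0.693 × Vd / t½ = 0.693 × 499.0 / 41.2 = 8.393 L/h
Infusion rate = CL × Css = 8.393 × 3.7 = 31.05 mg/h

(a) 1850 mg; (b) 31.1 mg/h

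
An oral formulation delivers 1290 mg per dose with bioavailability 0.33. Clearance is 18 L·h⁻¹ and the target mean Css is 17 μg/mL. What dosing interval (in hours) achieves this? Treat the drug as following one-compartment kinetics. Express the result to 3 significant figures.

1.39 h

F·D/τ = CL·Css → τ = F·D / (CL·Css).
τ = 0.33 × 1290 / (18 × 17) = 1.391 h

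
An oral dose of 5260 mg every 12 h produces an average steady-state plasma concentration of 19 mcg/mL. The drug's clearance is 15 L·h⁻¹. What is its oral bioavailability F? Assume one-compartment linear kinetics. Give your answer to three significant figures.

F·D/τ = CL·Css at steady state → F = CL·Css·τ / D.
F = 15 × 19 × 12 / 5260 = 0.650

0.650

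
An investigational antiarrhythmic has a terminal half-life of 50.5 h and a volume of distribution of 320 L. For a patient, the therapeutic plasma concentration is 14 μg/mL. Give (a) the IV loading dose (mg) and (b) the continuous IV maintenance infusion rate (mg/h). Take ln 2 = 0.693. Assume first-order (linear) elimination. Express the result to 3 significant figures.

(a) 4480 mg; (b) 61.5 mg/h

LD = Vd × C = 320.0 × 14 = 4480 mg
CL = 0.693 × Vd / t½ = 0.693 × 320.0 / 50.5 = 4.391 L/h
Infusion rate = CL × Css = 4.391 × 14 = 61.47 mg/h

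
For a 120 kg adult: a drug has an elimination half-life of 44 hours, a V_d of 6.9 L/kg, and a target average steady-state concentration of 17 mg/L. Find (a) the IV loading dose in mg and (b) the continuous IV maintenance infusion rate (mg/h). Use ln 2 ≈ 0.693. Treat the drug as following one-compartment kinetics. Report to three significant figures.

(a) 14100 mg; (b) 222 mg/h

Vd(total) = 120 kg × 6.9 L/kg = 828.0 L
LD = Vd × C = 828.0 × 17 = 14080 mg
CL = 0.693 × Vd / t½ = 0.693 × 828.0 / 44 = 13.04 L/h
Infusion rate = CL × Css = 13.04 × 17 = 221.7 mg/h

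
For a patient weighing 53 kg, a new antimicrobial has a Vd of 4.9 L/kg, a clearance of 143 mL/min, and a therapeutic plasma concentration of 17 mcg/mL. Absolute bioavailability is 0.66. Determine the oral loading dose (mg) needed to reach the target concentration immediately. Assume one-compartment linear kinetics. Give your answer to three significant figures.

6690 mg

Vd = 4.9 L/kg × 53 kg = 259.7 L
LD is governed by Vd — clearance does not enter the loading-dose calculation.
LD = Vd × C / F = 259.7 × 17.00 / 0.66 = 6689 mg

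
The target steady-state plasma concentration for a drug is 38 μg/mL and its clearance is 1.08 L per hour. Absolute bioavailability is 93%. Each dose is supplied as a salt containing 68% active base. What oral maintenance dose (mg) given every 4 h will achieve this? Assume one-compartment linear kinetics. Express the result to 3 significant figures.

D = CL × Css × τ / F / S = 1.080 × 38 × 4 / 0.93 / 0.68 = 259.6 mg

260 mg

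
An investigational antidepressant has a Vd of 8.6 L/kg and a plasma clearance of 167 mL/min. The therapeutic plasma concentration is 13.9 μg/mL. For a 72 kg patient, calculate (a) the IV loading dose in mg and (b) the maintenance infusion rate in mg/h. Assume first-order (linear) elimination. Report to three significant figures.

Vd = 8.6 L/kg × 72 kg = 619.2 L
Loading: fill Vd to C_target → 619.2 L × 13.9 mg/L = 8607 mg
CL = 167 mL/min × 60/1000 = 10.02 L/h
Maintenance: replace elimination → rate = CL × Css = 10.02 × 13.9 = 139.3 mg/h

(a) 8610 mg; (b) 139 mg/h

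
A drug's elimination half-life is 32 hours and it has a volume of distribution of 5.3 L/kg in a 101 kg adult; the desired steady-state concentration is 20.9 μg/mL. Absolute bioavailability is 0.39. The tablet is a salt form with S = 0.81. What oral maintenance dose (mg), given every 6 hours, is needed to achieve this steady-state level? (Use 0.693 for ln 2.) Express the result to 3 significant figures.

4600 mg

Vd = 5.3 L/kg × 101 kg = 535.3 L
CL = ln 2 · Vd / t½ = 0.693 × 535.3 / 32 = 11.59 L/h
D = CL × Css × τ / F / S = 11.59 × 20.9 × 6 / 0.39 / 0.81 = 4601 mg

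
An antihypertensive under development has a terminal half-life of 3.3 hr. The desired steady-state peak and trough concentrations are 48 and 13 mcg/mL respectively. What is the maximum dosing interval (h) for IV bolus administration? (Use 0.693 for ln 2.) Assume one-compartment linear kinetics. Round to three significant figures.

k = 0.693 / t½ = 0.693 / 3.3 = 0.2100 h⁻¹
Between IV bolus doses, concentration decays as C = C₀·e^(−kτ), so C_peak/C_trough = e^(kτ).
τ_max = ln(C_peak/C_trough) / k = ln(48/13) / 0.2100 = 1.306 / 0.2100 = 6.219 h

6.22 h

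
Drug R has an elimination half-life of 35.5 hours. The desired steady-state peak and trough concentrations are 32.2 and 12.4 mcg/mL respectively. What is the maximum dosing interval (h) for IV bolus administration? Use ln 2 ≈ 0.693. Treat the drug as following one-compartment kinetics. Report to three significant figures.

48.9 h

k = 0.693 / t½ = 0.693 / 35.5 = 0.01952 h⁻¹
Between IV bolus doses, concentration decays as C = C₀·e^(−kτ), so C_peak/C_trough = e^(kτ).
τ_max = ln(C_peak/C_trough) / k = ln(32.2/12.4) / 0.01952 = 0.9543 / 0.01952 = 48.89 h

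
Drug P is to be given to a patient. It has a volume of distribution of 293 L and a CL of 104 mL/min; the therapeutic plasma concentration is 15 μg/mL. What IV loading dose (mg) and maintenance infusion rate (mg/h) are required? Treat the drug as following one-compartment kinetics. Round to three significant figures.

Loading dose = Vd × C = 293.0 × 15 = 4395 mg
CL = 104 mL/min × 60/1000 = 6.240 L/h
Infusion rate = 6.240 L/h × 15 mg/L = 93.60 mg/h

(a) 4400 mg; (b) 93.6 mg/h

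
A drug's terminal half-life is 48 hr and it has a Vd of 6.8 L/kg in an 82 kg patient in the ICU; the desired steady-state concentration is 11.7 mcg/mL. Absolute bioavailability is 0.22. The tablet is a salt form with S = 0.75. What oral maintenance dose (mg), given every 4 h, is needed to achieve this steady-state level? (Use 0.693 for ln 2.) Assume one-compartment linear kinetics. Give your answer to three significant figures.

Vd(total) = 82 kg × 6.8 L/kg = 557.6 L
CL = 0.693 × Vd / t½ = 0.693 × 557.6 / 48 = 8.050 L/h
D = CL × Css × τ / F / S = 8.050 × 11.7 × 4 / 0.22 / 0.75 = 2283 mg

2280 mg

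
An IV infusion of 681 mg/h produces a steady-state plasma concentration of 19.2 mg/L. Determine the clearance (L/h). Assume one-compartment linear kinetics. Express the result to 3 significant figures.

35.5 L/h

At steady state, infusion rate = CL × Css, so CL = rate / Css.
CL = 681 / 19.2 = 35.47 L/h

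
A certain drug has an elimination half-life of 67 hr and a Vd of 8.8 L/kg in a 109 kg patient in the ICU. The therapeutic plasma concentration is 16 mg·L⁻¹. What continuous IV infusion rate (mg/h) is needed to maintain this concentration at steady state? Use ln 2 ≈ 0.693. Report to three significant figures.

Total Vd = 8.8 × 109 = 959.2 L
k = 0.693/67 = 0.01034 h⁻¹, so CL = k·Vd = 0.01034 × 959.2 = 9.918 L/h
Infusion rate = CL × Css = 9.918 × 16 = 158.7 mg/h

159 mg/h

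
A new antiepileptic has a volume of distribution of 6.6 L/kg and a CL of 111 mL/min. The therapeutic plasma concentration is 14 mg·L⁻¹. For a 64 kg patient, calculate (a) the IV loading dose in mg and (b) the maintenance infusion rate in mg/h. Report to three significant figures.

Vd(total) = 64 kg × 6.6 L/kg = 422.4 L
LD = Vd · C_target = 422.4 × 14 = 5914 mg
CL = 111 mL/min = 111 × 0.06 = 6.660 L/h
Maintenance infusion rate = CL × Css = 6.660 × 14 = 93.24 mg/h

(a) 5910 mg; (b) 93.2 mg/h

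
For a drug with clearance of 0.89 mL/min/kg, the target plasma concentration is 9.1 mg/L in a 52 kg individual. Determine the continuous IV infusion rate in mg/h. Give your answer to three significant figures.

CL = 0.89 mL/min/kg × 52 kg = 46.28 mL/min = 46.28 × 60/1000 = 2.777 L/h
Rate = CL × Css = 2.777 × 9.1 = 25.27 mg/h

25.3 mg/h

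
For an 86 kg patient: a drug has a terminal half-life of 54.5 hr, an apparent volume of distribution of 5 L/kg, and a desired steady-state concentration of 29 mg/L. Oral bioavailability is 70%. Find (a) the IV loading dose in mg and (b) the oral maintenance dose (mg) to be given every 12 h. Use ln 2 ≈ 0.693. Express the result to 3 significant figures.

Vd = 5 L/kg × 86 kg = 430.0 L
LD = Vd × C = 430.0 × 29 = 12470 mg
CL = 0.693 × Vd / t½ = 0.693 × 430.0 / 54.5 = 5.468 L/h
D = CL × Css × τ / F = 5.468 × 29 × 12 / 0.7 = 2718 mg

(a) 12500 mg; (b) 2720 mg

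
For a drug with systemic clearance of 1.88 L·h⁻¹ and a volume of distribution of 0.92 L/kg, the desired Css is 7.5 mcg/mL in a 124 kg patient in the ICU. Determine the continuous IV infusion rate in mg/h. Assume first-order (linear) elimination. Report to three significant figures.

Infusion rate = CL · Css = 1.880 L/h × 7.5 mg/L = 14.10 mg/h

14.1 mg/h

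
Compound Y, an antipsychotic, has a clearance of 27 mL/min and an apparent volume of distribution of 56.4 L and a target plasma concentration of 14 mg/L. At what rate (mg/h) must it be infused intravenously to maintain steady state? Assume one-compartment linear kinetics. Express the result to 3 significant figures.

22.7 mg/h

CL = 27 mL/min = 27 × 0.06 = 1.620 L/h
At steady state, infusion rate equals elimination rate: rate in = CL × Css.
Rate = CL × Css = 1.620 × 14 = 22.68 mg/h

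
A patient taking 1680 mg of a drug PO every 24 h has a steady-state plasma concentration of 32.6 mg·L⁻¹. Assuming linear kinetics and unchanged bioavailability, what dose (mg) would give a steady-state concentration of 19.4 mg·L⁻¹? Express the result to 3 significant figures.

1000 mg

With linear kinetics, Css is proportional to dose rate (D/τ) at fixed clearance.
D₂ = D₁ × (Css,target / Css,current) = 1680 × 19.4/32.6 = 999.8 mg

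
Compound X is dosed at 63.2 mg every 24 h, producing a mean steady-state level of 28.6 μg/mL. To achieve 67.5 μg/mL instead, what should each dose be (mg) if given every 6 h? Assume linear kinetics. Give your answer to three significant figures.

With linear kinetics, Css is proportional to dose rate (D/τ) at fixed clearance.
D₂ = D₁ × (Css,target / Css,current) × (τ₂/τ₁) = 63.2 × (67.5/28.6) × (6/24) = 37.29 mg

37.3 mg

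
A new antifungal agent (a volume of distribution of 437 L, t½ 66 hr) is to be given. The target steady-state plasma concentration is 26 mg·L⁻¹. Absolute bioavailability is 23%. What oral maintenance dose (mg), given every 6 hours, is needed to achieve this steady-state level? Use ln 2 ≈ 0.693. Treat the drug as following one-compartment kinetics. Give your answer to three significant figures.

k = 0.693/66 = 0.01050 h⁻¹, so CL = k·Vd = 0.01050 × 437.0 = 4.589 L/h
D = CL × Css × τ / F = 4.589 × 26 × 6 / 0.23 = 3113 mg

3110 mg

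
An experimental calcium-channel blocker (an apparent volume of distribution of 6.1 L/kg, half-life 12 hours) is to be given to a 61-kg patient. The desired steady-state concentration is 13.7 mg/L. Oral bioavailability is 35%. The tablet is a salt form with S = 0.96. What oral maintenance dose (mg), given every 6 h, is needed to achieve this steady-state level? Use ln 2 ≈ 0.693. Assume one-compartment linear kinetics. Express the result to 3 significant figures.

Vd = 6.1 L/kg × 61 kg = 372.1 L
CL = ln 2 · Vd / t½ = 0.693 × 372.1 / 12 = 21.49 L/h
D = CL × Css × τ / F / S = 21.49 × 13.7 × 6 / 0.35 / 0.96 = 5257 mg

5260 mg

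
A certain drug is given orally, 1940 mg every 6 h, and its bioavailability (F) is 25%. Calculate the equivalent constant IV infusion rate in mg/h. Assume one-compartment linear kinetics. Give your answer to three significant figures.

80.8 mg/h

Equivalent systemic input: infusion rate = F·D/τ.
Rate = 0.25 × 1940 / 6 = 80.83 mg/h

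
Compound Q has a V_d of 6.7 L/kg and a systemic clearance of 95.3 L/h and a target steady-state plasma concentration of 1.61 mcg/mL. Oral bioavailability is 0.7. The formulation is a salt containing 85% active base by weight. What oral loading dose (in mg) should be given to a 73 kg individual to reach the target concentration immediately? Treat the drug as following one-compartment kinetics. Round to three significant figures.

1320 mg

Vd = 6.7 L/kg × 73 kg = 489.1 L
LD = Vd × C / F / S = 489.1 × 1.610 / 0.7 / 0.85 = 1323 mg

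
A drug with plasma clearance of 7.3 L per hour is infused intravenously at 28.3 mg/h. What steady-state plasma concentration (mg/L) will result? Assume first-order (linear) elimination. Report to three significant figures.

3.88 mg/L

Css = rate / CL = 28.3 / 7.300 = 3.877 mg/L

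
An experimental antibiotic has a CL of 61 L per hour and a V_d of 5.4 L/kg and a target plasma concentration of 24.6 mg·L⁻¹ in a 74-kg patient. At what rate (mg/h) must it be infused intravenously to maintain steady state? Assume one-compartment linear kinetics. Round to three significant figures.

1500 mg/h

Vd does not affect the maintenance rate; only clearance governs steady-state input.
Rate = CL × Css = 61.00 × 24.6 = 1501 mg/h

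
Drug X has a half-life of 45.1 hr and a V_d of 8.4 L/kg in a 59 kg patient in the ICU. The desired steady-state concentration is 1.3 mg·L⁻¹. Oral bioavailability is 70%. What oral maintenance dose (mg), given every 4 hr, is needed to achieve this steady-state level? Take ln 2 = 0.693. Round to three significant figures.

Vd(total) = 59 kg × 8.4 L/kg = 495.6 L
CL = ln 2 · Vd / t½ = 0.693 × 495.6 / 45.1 = 7.615 L/h
D = CL × Css × τ / F = 7.615 × 1.3 × 4 / 0.7 = 56.57 mg

56.6 mg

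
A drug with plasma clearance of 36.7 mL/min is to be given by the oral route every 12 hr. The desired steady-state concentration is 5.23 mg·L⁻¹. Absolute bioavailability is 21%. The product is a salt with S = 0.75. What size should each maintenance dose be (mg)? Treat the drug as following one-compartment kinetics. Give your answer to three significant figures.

Convert clearance: 36.7 mL/min × 60 min/h ÷ 1000 mL/L = 2.202 L/h
At steady state, dose per interval replaces the amount cleared in that interval: F·S·D/τ = CL·Css.
D = CL × Css × τ / F / S = 2.202 × 5.23 × 12 / 0.21 / 0.75 = 877.4 mg

877 mg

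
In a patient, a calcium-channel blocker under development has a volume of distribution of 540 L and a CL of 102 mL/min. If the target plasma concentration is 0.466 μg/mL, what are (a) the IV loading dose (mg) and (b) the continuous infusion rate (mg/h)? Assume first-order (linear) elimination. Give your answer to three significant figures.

Loading dose = Vd × C = 540.0 × 0.466 = 251.6 mg
Convert clearance: 102 mL/min × 60 min/h ÷ 1000 mL/L = 6.120 L/h
Maintenance: replace elimination → rate = CL × Css = 6.120 × 0.466 = 2.852 mg/h

(a) 252 mg; (b) 2.85 mg/h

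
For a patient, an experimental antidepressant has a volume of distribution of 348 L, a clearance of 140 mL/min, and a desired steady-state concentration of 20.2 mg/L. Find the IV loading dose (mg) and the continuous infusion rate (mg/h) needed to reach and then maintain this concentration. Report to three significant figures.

(a) 7030 mg; (b) 170 mg/h

LD = Vd · C_target = 348.0 × 20.2 = 7030 mg
CL = 140 mL/min × 60/1000 = 8.400 L/h
Infusion rate = 8.400 L/h × 20.2 mg/L = 169.7 mg/h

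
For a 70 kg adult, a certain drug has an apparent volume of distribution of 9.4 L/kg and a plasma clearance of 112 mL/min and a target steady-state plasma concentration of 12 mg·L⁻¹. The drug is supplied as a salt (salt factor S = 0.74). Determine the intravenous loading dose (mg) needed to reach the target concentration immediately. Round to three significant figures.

10700 mg

Vd = 9.4 L/kg × 70 kg = 658.0 L
LD = Vd × C / S = 658.0 × 12.00 / 0.74 = 10670 mg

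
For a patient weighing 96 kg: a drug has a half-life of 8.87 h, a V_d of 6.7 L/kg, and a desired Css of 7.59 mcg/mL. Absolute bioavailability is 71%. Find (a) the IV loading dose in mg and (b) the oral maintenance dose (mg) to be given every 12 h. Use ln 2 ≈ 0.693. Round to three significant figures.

(a) 4880 mg; (b) 6450 mg

Vd = 6.7 L/kg × 96 kg = 643.2 L
LD = Vd × C = 643.2 × 7.59 = 4882 mg
CL = 0.693 × Vd / t½ = 0.693 × 643.2 / 8.87 = 50.25 L/h
D = CL × Css × τ / F = 50.25 × 7.59 × 12 / 0.71 = 6446 mg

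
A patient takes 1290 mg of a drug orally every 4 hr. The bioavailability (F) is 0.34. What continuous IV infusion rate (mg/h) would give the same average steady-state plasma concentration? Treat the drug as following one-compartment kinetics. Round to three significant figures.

110 mg/h

Equivalent systemic input: infusion rate = F·D/τ.
Rate = 0.34 × 1290 / 4 = 109.7 mg/h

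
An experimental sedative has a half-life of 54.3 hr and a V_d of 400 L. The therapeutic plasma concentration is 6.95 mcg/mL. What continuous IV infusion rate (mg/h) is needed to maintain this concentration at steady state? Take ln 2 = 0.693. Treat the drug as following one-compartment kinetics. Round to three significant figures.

CL = 0.693 × Vd / t½ = 0.693 × 400.0 / 54.3 = 5.105 L/h
Infusion rate = CL × Css = 5.105 × 6.95 = 35.48 mg/h

35.5 mg/h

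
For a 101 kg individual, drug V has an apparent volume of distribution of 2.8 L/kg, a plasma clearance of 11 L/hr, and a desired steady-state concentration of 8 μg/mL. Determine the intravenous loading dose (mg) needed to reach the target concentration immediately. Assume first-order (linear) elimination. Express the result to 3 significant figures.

Vd(total) = 101 kg × 2.8 L/kg = 282.8 L
LD = Vd × C = 282.8 × 8.000 = 2262 mg

2260 mg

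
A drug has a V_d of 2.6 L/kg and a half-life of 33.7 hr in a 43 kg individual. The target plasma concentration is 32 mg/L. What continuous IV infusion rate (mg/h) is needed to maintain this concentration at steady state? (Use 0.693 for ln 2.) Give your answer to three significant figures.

Vd(total) = 43 kg × 2.6 L/kg = 111.8 L
CL = ln 2 · Vd / t½ = 0.693 × 111.8 / 33.7 = 2.299 L/h
Infusion rate = CL × Css = 2.299 × 32 = 73.57 mg/h

73.6 mg/h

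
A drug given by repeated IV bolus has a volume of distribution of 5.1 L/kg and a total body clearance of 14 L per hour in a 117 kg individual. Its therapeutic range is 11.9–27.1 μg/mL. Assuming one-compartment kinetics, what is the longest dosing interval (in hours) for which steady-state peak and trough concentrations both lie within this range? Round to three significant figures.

35.1 h

Vd(total) = 117 kg × 5.1 L/kg = 596.7 L
k = CL / Vd = 14.00 / 596.7 = 0.02346 h⁻¹
Between IV bolus doses, concentration decays as C = C₀·e^(−kτ), so C_peak/C_trough = e^(kτ).
τ_max = ln(C_peak/C_trough) / k = ln(27.1/11.9) / 0.02346 = 0.8230 / 0.02346 = 35.08 h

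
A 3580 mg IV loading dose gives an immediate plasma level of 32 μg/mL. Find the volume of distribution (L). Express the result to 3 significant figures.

112 L

Immediately after an IV bolus, C₀ = Dose / Vd, so Vd = Dose / C₀.
Vd = 3580 / 32 = 111.9 L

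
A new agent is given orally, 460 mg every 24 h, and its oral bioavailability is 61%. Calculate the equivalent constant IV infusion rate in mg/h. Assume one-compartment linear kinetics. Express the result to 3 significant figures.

11.7 mg/h

Equivalent systemic input: infusion rate = F·D/τ.
Rate = 0.61 × 460 / 24 = 11.69 mg/h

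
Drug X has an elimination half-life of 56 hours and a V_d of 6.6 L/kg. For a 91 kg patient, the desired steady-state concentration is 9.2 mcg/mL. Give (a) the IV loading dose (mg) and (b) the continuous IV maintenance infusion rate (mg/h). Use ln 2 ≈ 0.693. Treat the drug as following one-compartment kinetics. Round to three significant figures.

Vd(total) = 91 kg × 6.6 L/kg = 600.6 L
LD = Vd × C = 600.6 × 9.2 = 5526 mg
CL = 0.693 × Vd / t½ = 0.693 × 600.6 / 56 = 7.432 L/h
Infusion rate = CL × Css = 7.432 × 9.2 = 68.37 mg/h

(a) 5530 mg; (b) 68.4 mg/h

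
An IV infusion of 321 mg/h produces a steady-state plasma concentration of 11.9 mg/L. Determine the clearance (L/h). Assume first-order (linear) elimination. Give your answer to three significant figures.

27.0 L/h

At steady state, infusion rate = CL × Css, so CL = rate / Css.
CL = 321 / 11.9 = 26.97 L/h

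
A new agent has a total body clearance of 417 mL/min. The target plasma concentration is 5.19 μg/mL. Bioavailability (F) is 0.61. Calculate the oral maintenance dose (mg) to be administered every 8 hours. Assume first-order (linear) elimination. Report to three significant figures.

1700 mg

CL = 417 mL/min × 60/1000 = 25.02 L/h
D = CL × Css × τ / F = 25.02 × 5.19 × 8 / 0.61 = 1703 mg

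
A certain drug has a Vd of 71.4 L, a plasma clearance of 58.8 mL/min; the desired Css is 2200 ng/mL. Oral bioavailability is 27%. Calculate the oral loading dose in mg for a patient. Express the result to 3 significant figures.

C = 2200 ng/mL = 2.200 mg/L
LD = Vd × C / F = 71.40 × 2.200 / 0.27 = 581.8 mg

582 mg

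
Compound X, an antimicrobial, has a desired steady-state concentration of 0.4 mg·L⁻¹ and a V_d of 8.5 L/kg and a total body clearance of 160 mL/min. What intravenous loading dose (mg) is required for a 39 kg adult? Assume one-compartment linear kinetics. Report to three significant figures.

Total Vd = 8.5 × 39 = 331.5 L
The loading dose fills Vd to the target concentration; clearance is irrelevant here.
LD = Vd × C = 331.5 × 0.4000 = 132.6 mg

133 mg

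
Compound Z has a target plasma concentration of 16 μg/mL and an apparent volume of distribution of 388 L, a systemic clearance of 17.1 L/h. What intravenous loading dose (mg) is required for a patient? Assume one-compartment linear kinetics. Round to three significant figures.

LD = Vd × C = 388.0 × 16.00 = 6208 mg

6210 mg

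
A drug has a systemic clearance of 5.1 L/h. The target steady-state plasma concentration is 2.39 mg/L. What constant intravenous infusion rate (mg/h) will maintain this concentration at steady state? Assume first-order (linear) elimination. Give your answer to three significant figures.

At steady state, infusion rate equals elimination rate: rate in = CL × Css.
Infusion rate = CL · Css = 5.100 L/h × 2.39 mg/L = 12.19 mg/h

12.2 mg/h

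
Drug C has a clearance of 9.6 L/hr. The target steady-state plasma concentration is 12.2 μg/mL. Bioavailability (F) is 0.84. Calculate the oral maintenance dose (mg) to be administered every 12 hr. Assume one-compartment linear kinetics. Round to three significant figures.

D = CL × Css × τ / F = 9.600 × 12.2 × 12 / 0.84 = 1673 mg

1670 mg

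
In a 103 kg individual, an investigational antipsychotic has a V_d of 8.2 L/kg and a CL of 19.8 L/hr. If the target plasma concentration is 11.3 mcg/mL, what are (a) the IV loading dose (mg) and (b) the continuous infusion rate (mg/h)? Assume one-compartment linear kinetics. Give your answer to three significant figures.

Vd(total) = 103 kg × 8.2 L/kg = 844.6 L
LD = Vd · C_target = 844.6 × 11.3 = 9544 mg
Maintenance: replace elimination → rate = CL × Css = 19.80 × 11.3 = 223.7 mg/h

(a) 9540 mg; (b) 224 mg/h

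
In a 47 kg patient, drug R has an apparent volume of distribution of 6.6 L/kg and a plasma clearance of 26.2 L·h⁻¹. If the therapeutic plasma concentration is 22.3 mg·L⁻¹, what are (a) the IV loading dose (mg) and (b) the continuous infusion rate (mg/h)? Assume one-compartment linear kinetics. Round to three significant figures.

Total Vd = 6.6 × 47 = 310.2 L
Loading dose = Vd × C = 310.2 × 22.3 = 6917 mg
Infusion rate = 26.20 L/h × 22.3 mg/L = 584.3 mg/h

(a) 6920 mg; (b) 584 mg/h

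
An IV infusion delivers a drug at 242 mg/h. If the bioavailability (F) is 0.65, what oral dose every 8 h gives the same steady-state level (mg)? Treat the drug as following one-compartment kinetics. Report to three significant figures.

2980 mg

To maintain the same Css, the systemic dosing rate must be unchanged: F·D/τ = infusion rate.
D = rate × τ / F = 242 × 8 / 0.65 = 2978 mg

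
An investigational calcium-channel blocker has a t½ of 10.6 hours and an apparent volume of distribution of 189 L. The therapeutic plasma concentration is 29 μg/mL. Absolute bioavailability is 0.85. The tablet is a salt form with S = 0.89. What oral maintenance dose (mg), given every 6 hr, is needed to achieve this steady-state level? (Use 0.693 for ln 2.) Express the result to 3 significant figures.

CL = ln 2 · Vd / t½ = 0.693 × 189.0 / 10.6 = 12.36 L/h
D = CL × Css × τ / F / S = 12.36 × 29 × 6 / 0.85 / 0.89 = 2843 mg

2840 mg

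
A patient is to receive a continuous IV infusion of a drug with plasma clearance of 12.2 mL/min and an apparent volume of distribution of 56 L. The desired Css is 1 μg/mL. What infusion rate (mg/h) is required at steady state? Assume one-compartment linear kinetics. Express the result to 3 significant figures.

Convert clearance: 12.2 mL/min × 60 min/h ÷ 1000 mL/L = 0.7320 L/h
Infusion rate = CL · Css = 0.7320 L/h × 1 mg/L = 0.7320 mg/h

0.732 mg/h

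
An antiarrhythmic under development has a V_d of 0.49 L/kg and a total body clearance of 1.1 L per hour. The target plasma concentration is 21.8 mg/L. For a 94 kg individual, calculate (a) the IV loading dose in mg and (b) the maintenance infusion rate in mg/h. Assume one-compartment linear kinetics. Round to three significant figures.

Vd = 0.49 L/kg × 94 kg = 46.06 L
Loading dose = Vd × C = 46.06 × 21.8 = 1004 mg
Infusion rate = 1.100 L/h × 21.8 mg/L = 23.98 mg/h

(a) 1000 mg; (b) 24.0 mg/h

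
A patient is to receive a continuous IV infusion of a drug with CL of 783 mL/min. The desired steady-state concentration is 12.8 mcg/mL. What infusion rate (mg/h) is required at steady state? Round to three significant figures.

CL = 783 mL/min = 783 × 0.06 = 46.98 L/h
R₀ = 46.98 × 12.8 = 601.3 mg/h

601 mg/h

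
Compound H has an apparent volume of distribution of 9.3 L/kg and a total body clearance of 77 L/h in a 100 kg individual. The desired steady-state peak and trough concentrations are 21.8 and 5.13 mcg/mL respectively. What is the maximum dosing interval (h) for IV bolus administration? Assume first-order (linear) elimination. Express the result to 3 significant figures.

Vd(total) = 100 kg × 9.3 L/kg = 930.0 L
k = CL / Vd = 77.00 / 930.0 = 0.08280 h⁻¹
Between IV bolus doses, concentration decays as C = C₀·e^(−kτ), so C_peak/C_trough = e^(kτ).
τ_max = ln(C_peak/C_trough) / k = ln(21.8/5.13) / 0.08280 = 1.447 / 0.08280 = 17.48 h

17.5 h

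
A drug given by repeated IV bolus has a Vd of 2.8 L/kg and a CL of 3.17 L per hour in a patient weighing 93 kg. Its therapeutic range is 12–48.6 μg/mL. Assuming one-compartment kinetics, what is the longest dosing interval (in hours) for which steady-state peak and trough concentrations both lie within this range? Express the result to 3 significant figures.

115 h

Total Vd = 2.8 × 93 = 260.4 L
k = CL / Vd = 3.170 / 260.4 = 0.01217 h⁻¹
Between IV bolus doses, concentration decays as C = C₀·e^(−kτ), so C_peak/C_trough = e^(kτ).
τ_max = ln(C_peak/C_trough) / k = ln(48.6/12) / 0.01217 = 1.399 / 0.01217 = 115.0 h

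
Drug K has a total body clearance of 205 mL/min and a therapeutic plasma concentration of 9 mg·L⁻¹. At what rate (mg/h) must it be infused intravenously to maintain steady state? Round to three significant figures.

CL = 205 mL/min × 60/1000 = 12.30 L/h
Infusion rate = CL · Css = 12.30 L/h × 9 mg/L = 110.7 mg/h

111 mg/h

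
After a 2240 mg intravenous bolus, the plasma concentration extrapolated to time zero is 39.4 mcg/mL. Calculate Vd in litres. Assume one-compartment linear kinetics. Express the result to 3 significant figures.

Immediately after an IV bolus, C₀ = Dose / Vd, so Vd = Dose / C₀.
Vd = 2240 / 39.4 = 56.85 L

56.9 L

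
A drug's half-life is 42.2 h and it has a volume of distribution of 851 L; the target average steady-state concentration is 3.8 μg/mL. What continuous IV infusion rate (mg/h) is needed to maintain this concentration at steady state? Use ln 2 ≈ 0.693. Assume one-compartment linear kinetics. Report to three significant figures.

53.1 mg/h

CL = 0.693 × Vd / t½ = 0.693 × 851.0 / 42.2 = 13.97 L/h
Infusion rate = CL × Css = 13.97 × 3.8 = 53.09 mg/h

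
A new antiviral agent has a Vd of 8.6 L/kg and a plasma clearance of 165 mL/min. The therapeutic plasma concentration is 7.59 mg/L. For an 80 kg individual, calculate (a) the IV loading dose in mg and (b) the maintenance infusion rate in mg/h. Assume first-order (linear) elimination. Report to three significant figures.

Vd = 8.6 L/kg × 80 kg = 688.0 L
Loading: fill Vd to C_target → 688.0 L × 7.59 mg/L = 5222 mg
Convert clearance: 165 mL/min × 60 min/h ÷ 1000 mL/L = 9.900 L/h
Maintenance infusion rate = CL × Css = 9.900 × 7.59 = 75.14 mg/h

(a) 5220 mg; (b) 75.1 mg/h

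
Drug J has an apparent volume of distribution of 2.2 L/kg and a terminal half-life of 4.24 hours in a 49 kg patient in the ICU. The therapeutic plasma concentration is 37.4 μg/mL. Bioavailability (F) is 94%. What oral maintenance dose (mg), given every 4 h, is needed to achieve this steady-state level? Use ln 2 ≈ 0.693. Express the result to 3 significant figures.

2800 mg

Vd(total) = 49 kg × 2.2 L/kg = 107.8 L
k = 0.693/4.24 = 0.1634 h⁻¹, so CL = k·Vd = 0.1634 × 107.8 = 17.61 L/h
D = CL × Css × τ / F = 17.61 × 37.4 × 4 / 0.94 = 2803 mg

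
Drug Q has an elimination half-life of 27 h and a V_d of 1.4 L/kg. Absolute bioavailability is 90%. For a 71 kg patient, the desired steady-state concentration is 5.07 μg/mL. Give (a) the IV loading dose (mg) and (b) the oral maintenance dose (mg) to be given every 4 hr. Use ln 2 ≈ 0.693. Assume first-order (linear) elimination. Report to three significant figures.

(a) 504 mg; (b) 57.5 mg

Vd(total) = 71 kg × 1.4 L/kg = 99.40 L
LD = Vd × C = 99.40 × 5.07 = 504.0 mg
CL = 0.693 × Vd / t½ = 0.693 × 99.40 / 27 = 2.551 L/h
D = CL × Css × τ / F = 2.551 × 5.07 × 4 / 0.9 = 57.48 mg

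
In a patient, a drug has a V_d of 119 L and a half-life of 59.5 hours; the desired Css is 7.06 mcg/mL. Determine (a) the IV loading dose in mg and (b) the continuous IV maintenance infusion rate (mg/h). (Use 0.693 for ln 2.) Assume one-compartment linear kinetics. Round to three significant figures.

LD = Vd × C = 119.0 × 7.06 = 840.1 mg
CL = 0.693 × Vd / t½ = 0.693 × 119.0 / 59.5 = 1.386 L/h
Infusion rate = CL × Css = 1.386 × 7.06 = 9.785 mg/h

(a) 840 mg; (b) 9.79 mg/h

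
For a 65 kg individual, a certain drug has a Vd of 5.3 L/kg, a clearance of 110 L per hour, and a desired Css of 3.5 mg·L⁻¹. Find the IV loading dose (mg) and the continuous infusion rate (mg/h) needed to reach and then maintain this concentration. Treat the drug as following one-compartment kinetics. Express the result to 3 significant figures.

Vd(total) = 65 kg × 5.3 L/kg = 344.5 L
Loading dose = Vd × C = 344.5 × 3.5 = 1206 mg
Maintenance: replace elimination → rate = CL × Css = 110.0 × 3.5 = 385.0 mg/h

(a) 1210 mg; (b) 385 mg/h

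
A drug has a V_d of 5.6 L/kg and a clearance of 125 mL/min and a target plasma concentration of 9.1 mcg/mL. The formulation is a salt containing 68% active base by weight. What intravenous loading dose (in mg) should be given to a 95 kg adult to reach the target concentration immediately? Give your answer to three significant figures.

Vd(total) = 95 kg × 5.6 L/kg = 532.0 L
The loading dose fills Vd to the target concentration.
LD = Vd × C / S = 532.0 × 9.100 / 0.68 = 7119 mg

7120 mg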